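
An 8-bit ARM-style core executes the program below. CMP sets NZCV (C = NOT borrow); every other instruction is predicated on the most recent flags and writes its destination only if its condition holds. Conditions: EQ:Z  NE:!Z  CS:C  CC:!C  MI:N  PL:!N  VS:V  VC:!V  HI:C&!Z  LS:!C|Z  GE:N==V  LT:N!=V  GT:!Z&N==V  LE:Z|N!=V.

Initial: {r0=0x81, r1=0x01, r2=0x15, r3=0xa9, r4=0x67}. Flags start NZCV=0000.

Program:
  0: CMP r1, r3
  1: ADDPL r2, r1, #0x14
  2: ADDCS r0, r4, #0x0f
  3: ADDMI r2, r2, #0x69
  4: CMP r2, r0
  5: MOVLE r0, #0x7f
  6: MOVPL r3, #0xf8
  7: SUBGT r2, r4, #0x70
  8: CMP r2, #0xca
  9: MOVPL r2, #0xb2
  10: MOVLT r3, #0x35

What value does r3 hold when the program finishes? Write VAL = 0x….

VAL = 0xa9

0: ✓ CMP  NZCV=0000
1: ✓ ADDPL  r2←0x15
2: · ADDCS
3: · ADDMI
4: ✓ CMP  NZCV=1001
5: · MOVLE
6: · MOVPL
7: ✓ SUBGT  r2←0xf7
8: ✓ CMP  NZCV=0010
9: ✓ MOVPL  r2←0xb2
10: · MOVLT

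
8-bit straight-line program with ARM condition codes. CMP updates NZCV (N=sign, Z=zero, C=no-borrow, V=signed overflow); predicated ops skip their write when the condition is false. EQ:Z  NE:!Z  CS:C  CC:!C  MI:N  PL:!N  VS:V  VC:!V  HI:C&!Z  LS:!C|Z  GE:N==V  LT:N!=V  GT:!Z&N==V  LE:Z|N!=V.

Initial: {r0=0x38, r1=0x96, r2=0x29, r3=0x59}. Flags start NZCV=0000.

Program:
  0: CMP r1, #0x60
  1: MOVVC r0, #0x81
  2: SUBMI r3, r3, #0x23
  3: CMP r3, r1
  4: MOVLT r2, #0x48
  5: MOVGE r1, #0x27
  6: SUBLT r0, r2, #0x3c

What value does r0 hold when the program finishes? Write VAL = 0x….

0: ✓ CMP  NZCV=0011
1: · MOVVC
2: · SUBMI
3: ✓ CMP  NZCV=1001
4: · MOVLT
5: ✓ MOVGE  r1←0x27
6: · SUBLT

VAL = 0x38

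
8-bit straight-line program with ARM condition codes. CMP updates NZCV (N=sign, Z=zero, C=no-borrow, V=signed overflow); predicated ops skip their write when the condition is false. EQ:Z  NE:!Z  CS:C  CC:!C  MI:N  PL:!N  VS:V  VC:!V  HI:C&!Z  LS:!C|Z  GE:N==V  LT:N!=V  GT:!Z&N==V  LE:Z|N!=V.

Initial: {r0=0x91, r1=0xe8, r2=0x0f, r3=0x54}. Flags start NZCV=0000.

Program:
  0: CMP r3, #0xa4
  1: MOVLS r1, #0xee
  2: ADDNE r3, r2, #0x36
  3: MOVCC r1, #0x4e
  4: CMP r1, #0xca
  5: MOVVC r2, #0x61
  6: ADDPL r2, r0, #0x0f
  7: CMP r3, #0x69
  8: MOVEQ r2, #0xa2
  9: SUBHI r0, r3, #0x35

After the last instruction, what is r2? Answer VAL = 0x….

VAL = 0x0f

[0] flags=1001 → (cmp)
[1] flags=1001 LS?T → r1=0xee
[2] flags=1001 NE?T → r3=0x45
[3] flags=1001 CC?T → r1=0x4e
[4] flags=1001 → (cmp)
[5] flags=1001 VC?F → skip
[6] flags=1001 PL?F → skip
[7] flags=1000 → (cmp)
[8] flags=1000 EQ?F → skip
[9] flags=1000 HI?F → skip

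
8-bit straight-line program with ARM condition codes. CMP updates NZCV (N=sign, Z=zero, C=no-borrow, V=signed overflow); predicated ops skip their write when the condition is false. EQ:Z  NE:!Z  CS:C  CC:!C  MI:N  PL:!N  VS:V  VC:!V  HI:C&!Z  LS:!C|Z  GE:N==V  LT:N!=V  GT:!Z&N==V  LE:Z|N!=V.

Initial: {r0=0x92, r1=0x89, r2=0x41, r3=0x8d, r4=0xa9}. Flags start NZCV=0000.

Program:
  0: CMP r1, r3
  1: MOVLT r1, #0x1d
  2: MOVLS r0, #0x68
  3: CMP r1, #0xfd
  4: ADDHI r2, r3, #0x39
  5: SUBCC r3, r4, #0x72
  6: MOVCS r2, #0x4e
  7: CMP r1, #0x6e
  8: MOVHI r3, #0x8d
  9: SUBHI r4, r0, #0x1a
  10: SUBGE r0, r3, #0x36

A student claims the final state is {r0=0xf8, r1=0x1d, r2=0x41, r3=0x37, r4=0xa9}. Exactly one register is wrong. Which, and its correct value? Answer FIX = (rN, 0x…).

FIX = (r0, 0x68)

[0] flags=1000 → (cmp)
[1] flags=1000 LT?T → r1=0x1d
[2] flags=1000 LS?T → r0=0x68
[3] flags=0000 → (cmp)
[4] flags=0000 HI?F → skip
[5] flags=0000 CC?T → r3=0x37
[6] flags=0000 CS?F → skip
[7] flags=1000 → (cmp)
[8] flags=1000 HI?F → skip
[9] flags=1000 HI?F → skip
[10] flags=1000 GE?F → skip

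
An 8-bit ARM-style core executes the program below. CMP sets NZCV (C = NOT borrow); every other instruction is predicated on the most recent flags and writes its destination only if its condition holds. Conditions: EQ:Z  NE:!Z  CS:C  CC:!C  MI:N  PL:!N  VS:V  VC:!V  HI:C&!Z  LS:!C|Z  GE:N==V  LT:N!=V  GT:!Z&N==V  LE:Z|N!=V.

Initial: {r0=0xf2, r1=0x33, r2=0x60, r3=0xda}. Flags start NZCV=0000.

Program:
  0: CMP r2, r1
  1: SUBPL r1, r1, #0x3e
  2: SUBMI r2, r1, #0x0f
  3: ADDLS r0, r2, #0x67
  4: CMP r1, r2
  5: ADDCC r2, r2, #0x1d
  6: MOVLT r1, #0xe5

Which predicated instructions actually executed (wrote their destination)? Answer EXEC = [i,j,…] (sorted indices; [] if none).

[0] flags=0010 → (cmp)
[1] flags=0010 PL?T → r1=0xf5
[2] flags=0010 MI?F → skip
[3] flags=0010 LS?F → skip
[4] flags=1010 → (cmp)
[5] flags=1010 CC?F → skip
[6] flags=1010 LT?T → r1=0xe5

EXEC = [1,6]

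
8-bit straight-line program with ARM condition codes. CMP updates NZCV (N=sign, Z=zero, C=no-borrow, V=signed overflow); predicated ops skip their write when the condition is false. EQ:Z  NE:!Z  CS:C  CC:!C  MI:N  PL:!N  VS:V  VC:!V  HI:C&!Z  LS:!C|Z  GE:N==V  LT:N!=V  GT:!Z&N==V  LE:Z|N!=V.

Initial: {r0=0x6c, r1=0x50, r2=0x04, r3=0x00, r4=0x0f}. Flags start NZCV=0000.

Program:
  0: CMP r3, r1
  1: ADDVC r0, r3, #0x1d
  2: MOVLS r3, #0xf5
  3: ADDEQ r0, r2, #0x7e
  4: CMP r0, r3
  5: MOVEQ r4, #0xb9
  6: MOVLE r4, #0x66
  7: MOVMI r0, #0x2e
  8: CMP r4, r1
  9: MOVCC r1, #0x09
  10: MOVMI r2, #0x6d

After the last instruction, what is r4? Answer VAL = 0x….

VAL = 0x0f

[0] flags=1000 → (cmp)
[1] flags=1000 VC?T → r0=0x1d
[2] flags=1000 LS?T → r3=0xf5
[3] flags=1000 EQ?F → skip
[4] flags=0000 → (cmp)
[5] flags=0000 EQ?F → skip
[6] flags=0000 LE?F → skip
[7] flags=0000 MI?F → skip
[8] flags=1000 → (cmp)
[9] flags=1000 CC?T → r1=0x09
[10] flags=1000 MI?T → r2=0x6d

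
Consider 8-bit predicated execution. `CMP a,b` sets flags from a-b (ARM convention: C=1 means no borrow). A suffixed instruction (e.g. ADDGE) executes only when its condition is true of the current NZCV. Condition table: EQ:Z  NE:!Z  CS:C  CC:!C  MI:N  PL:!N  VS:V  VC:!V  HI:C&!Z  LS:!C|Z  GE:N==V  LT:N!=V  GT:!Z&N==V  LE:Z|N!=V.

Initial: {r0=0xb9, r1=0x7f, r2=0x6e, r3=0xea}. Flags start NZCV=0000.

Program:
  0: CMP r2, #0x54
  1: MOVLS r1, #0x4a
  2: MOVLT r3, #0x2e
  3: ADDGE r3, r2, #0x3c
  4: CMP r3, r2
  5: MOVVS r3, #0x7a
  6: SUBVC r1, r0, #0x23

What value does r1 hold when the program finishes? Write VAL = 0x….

[0] flags=0010 → (cmp)
[1] flags=0010 LS?F → skip
[2] flags=0010 LT?F → skip
[3] flags=0010 GE?T → r3=0xaa
[4] flags=0011 → (cmp)
[5] flags=0011 VS?T → r3=0x7a
[6] flags=0011 VC?F → skip

VAL = 0x7f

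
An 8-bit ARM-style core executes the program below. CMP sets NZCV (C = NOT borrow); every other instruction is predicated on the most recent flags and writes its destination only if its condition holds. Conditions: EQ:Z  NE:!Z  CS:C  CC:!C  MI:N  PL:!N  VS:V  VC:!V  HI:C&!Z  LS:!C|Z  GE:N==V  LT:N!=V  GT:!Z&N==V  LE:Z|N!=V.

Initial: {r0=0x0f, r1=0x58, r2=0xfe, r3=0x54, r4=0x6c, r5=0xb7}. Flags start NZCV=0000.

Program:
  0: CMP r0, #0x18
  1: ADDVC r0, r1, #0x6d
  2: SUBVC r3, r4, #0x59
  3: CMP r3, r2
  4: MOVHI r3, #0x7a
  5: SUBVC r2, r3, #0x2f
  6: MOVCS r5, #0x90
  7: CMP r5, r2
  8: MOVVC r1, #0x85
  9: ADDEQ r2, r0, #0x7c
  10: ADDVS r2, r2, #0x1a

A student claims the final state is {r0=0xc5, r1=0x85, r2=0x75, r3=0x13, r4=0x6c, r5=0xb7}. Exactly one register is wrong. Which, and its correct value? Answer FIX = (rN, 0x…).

[0] flags=1000 → (cmp)
[1] flags=1000 VC?T → r0=0xc5
[2] flags=1000 VC?T → r3=0x13
[3] flags=0000 → (cmp)
[4] flags=0000 HI?F → skip
[5] flags=0000 VC?T → r2=0xe4
[6] flags=0000 CS?F → skip
[7] flags=1000 → (cmp)
[8] flags=1000 VC?T → r1=0x85
[9] flags=1000 EQ?F → skip
[10] flags=1000 VS?F → skip

FIX = (r2, 0xe4)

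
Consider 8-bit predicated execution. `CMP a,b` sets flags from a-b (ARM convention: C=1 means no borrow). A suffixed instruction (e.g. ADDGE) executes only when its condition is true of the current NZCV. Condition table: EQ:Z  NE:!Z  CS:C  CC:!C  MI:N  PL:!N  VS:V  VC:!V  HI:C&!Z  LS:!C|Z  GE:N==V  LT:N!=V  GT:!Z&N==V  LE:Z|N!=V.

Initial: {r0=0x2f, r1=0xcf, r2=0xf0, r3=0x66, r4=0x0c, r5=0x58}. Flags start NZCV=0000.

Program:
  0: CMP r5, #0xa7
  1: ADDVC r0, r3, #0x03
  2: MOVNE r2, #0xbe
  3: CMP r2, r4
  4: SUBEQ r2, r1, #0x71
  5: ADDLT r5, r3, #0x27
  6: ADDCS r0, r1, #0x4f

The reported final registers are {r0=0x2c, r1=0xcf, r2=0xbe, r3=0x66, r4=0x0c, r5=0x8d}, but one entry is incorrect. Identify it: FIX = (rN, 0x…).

FIX = (r0, 0x1e)

[0] flags=1001 → (cmp)
[1] flags=1001 VC?F → skip
[2] flags=1001 NE?T → r2=0xbe
[3] flags=1010 → (cmp)
[4] flags=1010 EQ?F → skip
[5] flags=1010 LT?T → r5=0x8d
[6] flags=1010 CS?T → r0=0x1e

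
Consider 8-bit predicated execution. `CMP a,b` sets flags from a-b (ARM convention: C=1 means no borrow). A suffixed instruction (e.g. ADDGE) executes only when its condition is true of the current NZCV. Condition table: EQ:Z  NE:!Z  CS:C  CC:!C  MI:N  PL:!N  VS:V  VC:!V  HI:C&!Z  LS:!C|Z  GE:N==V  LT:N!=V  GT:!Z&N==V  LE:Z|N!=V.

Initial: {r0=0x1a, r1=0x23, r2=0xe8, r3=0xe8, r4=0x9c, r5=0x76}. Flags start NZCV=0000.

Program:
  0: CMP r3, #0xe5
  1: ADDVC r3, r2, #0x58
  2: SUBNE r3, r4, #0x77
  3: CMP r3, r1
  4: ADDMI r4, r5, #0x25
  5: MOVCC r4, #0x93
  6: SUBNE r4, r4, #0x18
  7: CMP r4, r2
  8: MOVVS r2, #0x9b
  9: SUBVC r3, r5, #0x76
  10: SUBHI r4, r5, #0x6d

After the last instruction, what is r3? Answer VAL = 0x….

[0] flags=0010 → (cmp)
[1] flags=0010 VC?T → r3=0x40
[2] flags=0010 NE?T → r3=0x25
[3] flags=0010 → (cmp)
[4] flags=0010 MI?F → skip
[5] flags=0010 CC?F → skip
[6] flags=0010 NE?T → r4=0x84
[7] flags=1000 → (cmp)
[8] flags=1000 VS?F → skip
[9] flags=1000 VC?T → r3=0x00
[10] flags=1000 HI?F → skip

VAL = 0x00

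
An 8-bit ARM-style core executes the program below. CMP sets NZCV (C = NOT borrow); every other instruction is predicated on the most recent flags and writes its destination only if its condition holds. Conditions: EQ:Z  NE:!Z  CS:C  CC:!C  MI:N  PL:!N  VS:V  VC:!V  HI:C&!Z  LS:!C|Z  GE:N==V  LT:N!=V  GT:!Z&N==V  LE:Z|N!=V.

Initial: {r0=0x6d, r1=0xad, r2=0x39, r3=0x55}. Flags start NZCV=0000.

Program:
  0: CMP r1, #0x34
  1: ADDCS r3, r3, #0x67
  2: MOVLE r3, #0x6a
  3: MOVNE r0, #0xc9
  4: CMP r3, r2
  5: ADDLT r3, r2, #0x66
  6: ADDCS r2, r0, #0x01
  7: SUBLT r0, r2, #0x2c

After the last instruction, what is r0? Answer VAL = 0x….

VAL = 0xc9

[0] flags=0011 → (cmp)
[1] flags=0011 CS?T → r3=0xbc
[2] flags=0011 LE?T → r3=0x6a
[3] flags=0011 NE?T → r0=0xc9
[4] flags=0010 → (cmp)
[5] flags=0010 LT?F → skip
[6] flags=0010 CS?T → r2=0xca
[7] flags=0010 LT?F → skip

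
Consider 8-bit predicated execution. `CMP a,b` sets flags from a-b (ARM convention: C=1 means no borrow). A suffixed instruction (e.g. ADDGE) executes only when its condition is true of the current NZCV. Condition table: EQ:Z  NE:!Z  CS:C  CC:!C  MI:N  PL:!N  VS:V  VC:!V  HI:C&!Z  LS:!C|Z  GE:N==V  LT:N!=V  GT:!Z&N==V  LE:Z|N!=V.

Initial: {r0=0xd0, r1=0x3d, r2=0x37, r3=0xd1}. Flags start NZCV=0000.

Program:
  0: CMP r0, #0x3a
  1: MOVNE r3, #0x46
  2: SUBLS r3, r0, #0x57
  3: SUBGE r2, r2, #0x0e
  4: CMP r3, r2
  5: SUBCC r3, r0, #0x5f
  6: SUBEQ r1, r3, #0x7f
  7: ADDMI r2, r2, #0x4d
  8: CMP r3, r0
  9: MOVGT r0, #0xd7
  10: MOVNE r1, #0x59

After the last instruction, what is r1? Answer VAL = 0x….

VAL = 0x59

[0] flags=1010 → (cmp)
[1] flags=1010 NE?T → r3=0x46
[2] flags=1010 LS?F → skip
[3] flags=1010 GE?F → skip
[4] flags=0010 → (cmp)
[5] flags=0010 CC?F → skip
[6] flags=0010 EQ?F → skip
[7] flags=0010 MI?F → skip
[8] flags=0000 → (cmp)
[9] flags=0000 GT?T → r0=0xd7
[10] flags=0000 NE?T → r1=0x59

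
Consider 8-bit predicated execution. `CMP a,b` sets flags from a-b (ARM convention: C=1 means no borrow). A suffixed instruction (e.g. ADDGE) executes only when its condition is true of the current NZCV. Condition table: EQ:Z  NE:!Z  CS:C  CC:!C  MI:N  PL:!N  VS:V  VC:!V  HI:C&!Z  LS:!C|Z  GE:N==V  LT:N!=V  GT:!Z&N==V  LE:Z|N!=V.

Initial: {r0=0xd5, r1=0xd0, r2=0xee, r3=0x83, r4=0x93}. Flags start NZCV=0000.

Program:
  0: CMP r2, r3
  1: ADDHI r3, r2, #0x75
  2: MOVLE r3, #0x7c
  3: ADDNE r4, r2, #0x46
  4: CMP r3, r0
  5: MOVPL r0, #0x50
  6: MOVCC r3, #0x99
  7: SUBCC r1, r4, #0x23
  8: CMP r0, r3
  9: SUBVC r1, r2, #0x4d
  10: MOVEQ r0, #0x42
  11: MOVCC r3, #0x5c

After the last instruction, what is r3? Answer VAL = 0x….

0: ✓ CMP  NZCV=0010
1: ✓ ADDHI  r3←0x63
2: · MOVLE
3: ✓ ADDNE  r4←0x34
4: ✓ CMP  NZCV=1001
5: · MOVPL
6: ✓ MOVCC  r3←0x99
7: ✓ SUBCC  r1←0x11
8: ✓ CMP  NZCV=0010
9: ✓ SUBVC  r1←0xa1
10: · MOVEQ
11: · MOVCC

VAL = 0x99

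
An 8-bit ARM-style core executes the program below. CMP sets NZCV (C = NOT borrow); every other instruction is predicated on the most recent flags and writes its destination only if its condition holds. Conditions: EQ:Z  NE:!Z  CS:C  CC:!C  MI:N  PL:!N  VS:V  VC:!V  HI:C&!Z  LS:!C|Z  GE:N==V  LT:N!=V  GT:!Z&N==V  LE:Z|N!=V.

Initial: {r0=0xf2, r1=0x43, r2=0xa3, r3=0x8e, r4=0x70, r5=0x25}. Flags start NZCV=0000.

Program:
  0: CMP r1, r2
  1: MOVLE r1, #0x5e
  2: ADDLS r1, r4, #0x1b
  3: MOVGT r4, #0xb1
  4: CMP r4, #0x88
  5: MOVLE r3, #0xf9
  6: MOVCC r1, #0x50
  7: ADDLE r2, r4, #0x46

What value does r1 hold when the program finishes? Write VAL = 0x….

0: ✓ CMP  NZCV=1001
1: · MOVLE
2: ✓ ADDLS  r1←0x8b
3: ✓ MOVGT  r4←0xb1
4: ✓ CMP  NZCV=0010
5: · MOVLE
6: · MOVCC
7: · ADDLE

VAL = 0x8b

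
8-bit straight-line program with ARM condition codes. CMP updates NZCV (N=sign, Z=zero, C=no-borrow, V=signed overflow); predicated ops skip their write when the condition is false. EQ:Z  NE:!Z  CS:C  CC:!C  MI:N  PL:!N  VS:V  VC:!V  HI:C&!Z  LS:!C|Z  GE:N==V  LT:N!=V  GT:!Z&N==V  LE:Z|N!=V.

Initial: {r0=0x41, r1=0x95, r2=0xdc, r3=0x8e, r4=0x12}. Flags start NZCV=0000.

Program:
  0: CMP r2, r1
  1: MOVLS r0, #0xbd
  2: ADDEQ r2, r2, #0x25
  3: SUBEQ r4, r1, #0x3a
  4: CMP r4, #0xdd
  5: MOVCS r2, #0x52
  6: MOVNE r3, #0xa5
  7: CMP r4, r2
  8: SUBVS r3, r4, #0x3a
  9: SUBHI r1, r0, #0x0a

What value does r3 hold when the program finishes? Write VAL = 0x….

[0] flags=0010 → (cmp)
[1] flags=0010 LS?F → skip
[2] flags=0010 EQ?F → skip
[3] flags=0010 EQ?F → skip
[4] flags=0000 → (cmp)
[5] flags=0000 CS?F → skip
[6] flags=0000 NE?T → r3=0xa5
[7] flags=0000 → (cmp)
[8] flags=0000 VS?F → skip
[9] flags=0000 HI?F → skip

VAL = 0xa5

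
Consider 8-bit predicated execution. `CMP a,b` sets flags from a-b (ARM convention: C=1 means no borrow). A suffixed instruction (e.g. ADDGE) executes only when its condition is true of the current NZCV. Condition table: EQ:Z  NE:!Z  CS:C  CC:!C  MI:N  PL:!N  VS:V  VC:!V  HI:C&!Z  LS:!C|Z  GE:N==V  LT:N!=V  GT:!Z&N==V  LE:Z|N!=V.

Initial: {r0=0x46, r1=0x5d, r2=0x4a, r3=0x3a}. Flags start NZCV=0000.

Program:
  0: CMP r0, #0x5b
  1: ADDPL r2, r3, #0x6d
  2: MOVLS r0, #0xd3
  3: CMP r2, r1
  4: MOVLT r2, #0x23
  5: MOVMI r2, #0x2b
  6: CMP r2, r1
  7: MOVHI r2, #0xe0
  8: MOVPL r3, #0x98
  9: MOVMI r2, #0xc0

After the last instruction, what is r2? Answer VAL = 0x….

VAL = 0xc0

[0] flags=1000 → (cmp)
[1] flags=1000 PL?F → skip
[2] flags=1000 LS?T → r0=0xd3
[3] flags=1000 → (cmp)
[4] flags=1000 LT?T → r2=0x23
[5] flags=1000 MI?T → r2=0x2b
[6] flags=1000 → (cmp)
[7] flags=1000 HI?F → skip
[8] flags=1000 PL?F → skip
[9] flags=1000 MI?T → r2=0xc0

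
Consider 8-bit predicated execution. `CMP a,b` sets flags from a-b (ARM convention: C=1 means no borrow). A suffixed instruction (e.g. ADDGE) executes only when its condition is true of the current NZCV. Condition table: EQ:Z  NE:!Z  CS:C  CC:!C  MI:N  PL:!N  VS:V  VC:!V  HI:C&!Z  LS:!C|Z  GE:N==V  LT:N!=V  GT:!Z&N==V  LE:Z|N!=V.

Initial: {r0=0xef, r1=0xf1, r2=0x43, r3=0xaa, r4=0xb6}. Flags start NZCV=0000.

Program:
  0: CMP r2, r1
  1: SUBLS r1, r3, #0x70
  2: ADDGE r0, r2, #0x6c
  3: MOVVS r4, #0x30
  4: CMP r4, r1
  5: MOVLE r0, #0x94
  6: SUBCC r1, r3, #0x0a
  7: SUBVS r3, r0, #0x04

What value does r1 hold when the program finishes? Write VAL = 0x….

[0] flags=0000 → (cmp)
[1] flags=0000 LS?T → r1=0x3a
[2] flags=0000 GE?T → r0=0xaf
[3] flags=0000 VS?F → skip
[4] flags=0011 → (cmp)
[5] flags=0011 LE?T → r0=0x94
[6] flags=0011 CC?F → skip
[7] flags=0011 VS?T → r3=0x90

VAL = 0x3a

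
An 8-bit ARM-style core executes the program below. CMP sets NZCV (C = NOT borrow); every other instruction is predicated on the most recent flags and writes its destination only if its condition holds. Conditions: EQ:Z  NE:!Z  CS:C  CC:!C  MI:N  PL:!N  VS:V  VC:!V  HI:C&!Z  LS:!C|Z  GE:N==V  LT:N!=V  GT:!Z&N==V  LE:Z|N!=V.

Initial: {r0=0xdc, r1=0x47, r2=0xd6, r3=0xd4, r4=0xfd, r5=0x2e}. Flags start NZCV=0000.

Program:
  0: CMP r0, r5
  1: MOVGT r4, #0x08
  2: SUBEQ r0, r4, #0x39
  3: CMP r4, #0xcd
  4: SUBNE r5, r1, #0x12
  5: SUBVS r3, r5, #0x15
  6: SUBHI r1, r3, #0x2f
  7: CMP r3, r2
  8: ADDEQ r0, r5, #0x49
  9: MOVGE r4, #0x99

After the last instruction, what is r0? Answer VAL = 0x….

[0] flags=1010 → (cmp)
[1] flags=1010 GT?F → skip
[2] flags=1010 EQ?F → skip
[3] flags=0010 → (cmp)
[4] flags=0010 NE?T → r5=0x35
[5] flags=0010 VS?F → skip
[6] flags=0010 HI?T → r1=0xa5
[7] flags=1000 → (cmp)
[8] flags=1000 EQ?F → skip
[9] flags=1000 GE?F → skip

VAL = 0xdc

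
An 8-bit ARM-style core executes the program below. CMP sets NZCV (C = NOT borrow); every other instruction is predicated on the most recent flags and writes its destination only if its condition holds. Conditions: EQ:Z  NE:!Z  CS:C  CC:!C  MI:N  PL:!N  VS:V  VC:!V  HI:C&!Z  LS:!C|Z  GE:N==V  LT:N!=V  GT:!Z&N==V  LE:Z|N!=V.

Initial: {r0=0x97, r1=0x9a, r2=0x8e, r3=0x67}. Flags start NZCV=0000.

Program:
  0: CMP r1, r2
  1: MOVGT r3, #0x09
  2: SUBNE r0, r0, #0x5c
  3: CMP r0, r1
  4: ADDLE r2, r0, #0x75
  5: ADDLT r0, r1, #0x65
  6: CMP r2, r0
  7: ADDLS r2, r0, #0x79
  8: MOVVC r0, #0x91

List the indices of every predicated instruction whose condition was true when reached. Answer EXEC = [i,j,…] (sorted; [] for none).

EXEC = [1,2]

0: ✓ CMP  NZCV=0010
1: ✓ MOVGT  r3←0x09
2: ✓ SUBNE  r0←0x3b
3: ✓ CMP  NZCV=1001
4: · ADDLE
5: · ADDLT
6: ✓ CMP  NZCV=0011
7: · ADDLS
8: · MOVVC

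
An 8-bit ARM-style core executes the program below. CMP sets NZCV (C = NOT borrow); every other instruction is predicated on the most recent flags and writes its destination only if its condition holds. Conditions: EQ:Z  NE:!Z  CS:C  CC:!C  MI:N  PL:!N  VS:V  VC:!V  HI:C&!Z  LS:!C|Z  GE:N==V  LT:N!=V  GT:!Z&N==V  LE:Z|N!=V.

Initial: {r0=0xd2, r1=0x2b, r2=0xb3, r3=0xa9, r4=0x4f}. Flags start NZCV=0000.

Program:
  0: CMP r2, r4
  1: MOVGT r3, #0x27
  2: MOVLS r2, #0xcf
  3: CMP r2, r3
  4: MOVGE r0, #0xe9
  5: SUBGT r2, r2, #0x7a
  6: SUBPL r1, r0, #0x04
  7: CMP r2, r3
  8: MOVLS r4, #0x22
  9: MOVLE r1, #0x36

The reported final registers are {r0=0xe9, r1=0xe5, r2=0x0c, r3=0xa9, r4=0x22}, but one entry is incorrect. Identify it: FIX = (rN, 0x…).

FIX = (r2, 0x39)

[0] flags=0011 → (cmp)
[1] flags=0011 GT?F → skip
[2] flags=0011 LS?F → skip
[3] flags=0010 → (cmp)
[4] flags=0010 GE?T → r0=0xe9
[5] flags=0010 GT?T → r2=0x39
[6] flags=0010 PL?T → r1=0xe5
[7] flags=1001 → (cmp)
[8] flags=1001 LS?T → r4=0x22
[9] flags=1001 LE?F → skip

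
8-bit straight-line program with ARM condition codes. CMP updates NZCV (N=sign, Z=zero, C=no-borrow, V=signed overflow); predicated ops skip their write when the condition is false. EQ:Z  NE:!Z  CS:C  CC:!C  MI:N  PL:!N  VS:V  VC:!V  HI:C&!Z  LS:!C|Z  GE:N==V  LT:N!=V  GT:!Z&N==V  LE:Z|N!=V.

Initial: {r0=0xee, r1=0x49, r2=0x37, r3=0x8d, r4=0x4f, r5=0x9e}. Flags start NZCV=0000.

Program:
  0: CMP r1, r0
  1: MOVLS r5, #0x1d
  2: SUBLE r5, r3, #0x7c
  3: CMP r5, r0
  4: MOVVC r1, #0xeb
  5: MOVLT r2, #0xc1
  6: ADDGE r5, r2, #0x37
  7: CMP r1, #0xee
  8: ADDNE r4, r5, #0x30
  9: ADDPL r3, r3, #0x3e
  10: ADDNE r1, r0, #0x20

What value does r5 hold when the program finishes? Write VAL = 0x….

VAL = 0x6e

0: ✓ CMP  NZCV=0000
1: ✓ MOVLS  r5←0x1d
2: · SUBLE
3: ✓ CMP  NZCV=0000
4: ✓ MOVVC  r1←0xeb
5: · MOVLT
6: ✓ ADDGE  r5←0x6e
7: ✓ CMP  NZCV=1000
8: ✓ ADDNE  r4←0x9e
9: · ADDPL
10: ✓ ADDNE  r1←0x0e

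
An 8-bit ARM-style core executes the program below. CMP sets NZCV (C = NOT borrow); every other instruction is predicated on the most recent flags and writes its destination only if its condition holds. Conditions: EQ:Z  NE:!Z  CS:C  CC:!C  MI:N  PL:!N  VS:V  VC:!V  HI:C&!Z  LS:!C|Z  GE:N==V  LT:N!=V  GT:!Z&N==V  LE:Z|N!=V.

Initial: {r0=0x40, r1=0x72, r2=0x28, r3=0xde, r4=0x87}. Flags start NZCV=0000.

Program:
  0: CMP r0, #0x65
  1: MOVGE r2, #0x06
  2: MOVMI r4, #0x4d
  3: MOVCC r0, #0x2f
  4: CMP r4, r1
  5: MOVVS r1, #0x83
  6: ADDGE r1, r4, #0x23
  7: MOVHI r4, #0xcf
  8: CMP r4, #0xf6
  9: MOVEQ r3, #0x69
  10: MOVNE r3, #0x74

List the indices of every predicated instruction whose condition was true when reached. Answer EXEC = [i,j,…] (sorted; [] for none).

[0] flags=1000 → (cmp)
[1] flags=1000 GE?F → skip
[2] flags=1000 MI?T → r4=0x4d
[3] flags=1000 CC?T → r0=0x2f
[4] flags=1000 → (cmp)
[5] flags=1000 VS?F → skip
[6] flags=1000 GE?F → skip
[7] flags=1000 HI?F → skip
[8] flags=0000 → (cmp)
[9] flags=0000 EQ?F → skip
[10] flags=0000 NE?T → r3=0x74

EXEC = [2,3,10]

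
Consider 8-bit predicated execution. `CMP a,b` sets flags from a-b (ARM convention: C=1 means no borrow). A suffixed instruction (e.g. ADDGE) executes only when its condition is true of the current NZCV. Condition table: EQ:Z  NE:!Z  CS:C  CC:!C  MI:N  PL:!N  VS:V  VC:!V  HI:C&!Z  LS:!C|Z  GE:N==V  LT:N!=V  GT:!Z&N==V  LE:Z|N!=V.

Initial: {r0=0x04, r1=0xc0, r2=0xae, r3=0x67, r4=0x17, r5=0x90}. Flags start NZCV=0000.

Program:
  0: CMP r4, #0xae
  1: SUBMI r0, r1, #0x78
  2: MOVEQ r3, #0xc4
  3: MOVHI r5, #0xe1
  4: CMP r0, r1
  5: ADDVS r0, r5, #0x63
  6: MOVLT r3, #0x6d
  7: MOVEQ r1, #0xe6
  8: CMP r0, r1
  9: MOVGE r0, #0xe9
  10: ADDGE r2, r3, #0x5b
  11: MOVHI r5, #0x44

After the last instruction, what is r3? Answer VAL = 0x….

0: ✓ CMP  NZCV=0000
1: · SUBMI
2: · MOVEQ
3: · MOVHI
4: ✓ CMP  NZCV=0000
5: · ADDVS
6: · MOVLT
7: · MOVEQ
8: ✓ CMP  NZCV=0000
9: ✓ MOVGE  r0←0xe9
10: ✓ ADDGE  r2←0xc2
11: · MOVHI

VAL = 0x67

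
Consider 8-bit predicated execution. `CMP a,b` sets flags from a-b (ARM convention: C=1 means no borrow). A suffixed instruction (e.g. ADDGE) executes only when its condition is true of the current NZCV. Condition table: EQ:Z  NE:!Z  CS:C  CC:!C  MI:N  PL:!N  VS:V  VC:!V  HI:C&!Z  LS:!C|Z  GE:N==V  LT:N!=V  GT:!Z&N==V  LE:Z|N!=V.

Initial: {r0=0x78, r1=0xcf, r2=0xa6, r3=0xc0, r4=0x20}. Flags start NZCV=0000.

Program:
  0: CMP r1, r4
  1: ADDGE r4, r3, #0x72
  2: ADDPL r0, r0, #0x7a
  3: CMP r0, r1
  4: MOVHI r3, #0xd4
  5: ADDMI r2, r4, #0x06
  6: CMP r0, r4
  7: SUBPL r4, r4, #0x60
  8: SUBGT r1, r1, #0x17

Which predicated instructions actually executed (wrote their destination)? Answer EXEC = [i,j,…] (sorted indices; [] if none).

EXEC = [5,7,8]

0: ✓ CMP  NZCV=1010
1: · ADDGE
2: · ADDPL
3: ✓ CMP  NZCV=1001
4: · MOVHI
5: ✓ ADDMI  r2←0x26
6: ✓ CMP  NZCV=0010
7: ✓ SUBPL  r4←0xc0
8: ✓ SUBGT  r1←0xb8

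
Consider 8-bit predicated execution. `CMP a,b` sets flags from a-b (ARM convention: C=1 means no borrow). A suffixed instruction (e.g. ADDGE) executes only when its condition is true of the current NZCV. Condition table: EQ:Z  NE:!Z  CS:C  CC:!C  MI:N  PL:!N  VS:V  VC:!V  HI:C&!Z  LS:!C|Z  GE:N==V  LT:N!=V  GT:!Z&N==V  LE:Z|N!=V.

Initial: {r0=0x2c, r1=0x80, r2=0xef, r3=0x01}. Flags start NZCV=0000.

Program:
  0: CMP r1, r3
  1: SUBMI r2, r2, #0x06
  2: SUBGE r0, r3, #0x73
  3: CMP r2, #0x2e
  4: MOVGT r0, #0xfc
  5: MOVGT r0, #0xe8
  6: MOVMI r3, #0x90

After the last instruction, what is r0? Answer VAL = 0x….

0: ✓ CMP  NZCV=0011
1: · SUBMI
2: · SUBGE
3: ✓ CMP  NZCV=1010
4: · MOVGT
5: · MOVGT
6: ✓ MOVMI  r3←0x90

VAL = 0x2c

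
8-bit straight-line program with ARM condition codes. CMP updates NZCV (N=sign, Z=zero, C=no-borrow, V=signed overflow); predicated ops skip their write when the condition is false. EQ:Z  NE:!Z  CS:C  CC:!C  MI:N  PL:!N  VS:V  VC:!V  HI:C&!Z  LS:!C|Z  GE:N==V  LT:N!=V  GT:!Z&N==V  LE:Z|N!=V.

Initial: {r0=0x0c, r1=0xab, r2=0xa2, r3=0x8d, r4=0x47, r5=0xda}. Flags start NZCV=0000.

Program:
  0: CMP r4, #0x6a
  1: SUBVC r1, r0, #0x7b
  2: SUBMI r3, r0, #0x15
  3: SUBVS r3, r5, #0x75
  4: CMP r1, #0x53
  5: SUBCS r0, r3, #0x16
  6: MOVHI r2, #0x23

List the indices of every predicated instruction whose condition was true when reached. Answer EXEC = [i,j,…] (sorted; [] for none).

0: ✓ CMP  NZCV=1000
1: ✓ SUBVC  r1←0x91
2: ✓ SUBMI  r3←0xf7
3: · SUBVS
4: ✓ CMP  NZCV=0011
5: ✓ SUBCS  r0←0xe1
6: ✓ MOVHI  r2←0x23

EXEC = [1,2,5,6]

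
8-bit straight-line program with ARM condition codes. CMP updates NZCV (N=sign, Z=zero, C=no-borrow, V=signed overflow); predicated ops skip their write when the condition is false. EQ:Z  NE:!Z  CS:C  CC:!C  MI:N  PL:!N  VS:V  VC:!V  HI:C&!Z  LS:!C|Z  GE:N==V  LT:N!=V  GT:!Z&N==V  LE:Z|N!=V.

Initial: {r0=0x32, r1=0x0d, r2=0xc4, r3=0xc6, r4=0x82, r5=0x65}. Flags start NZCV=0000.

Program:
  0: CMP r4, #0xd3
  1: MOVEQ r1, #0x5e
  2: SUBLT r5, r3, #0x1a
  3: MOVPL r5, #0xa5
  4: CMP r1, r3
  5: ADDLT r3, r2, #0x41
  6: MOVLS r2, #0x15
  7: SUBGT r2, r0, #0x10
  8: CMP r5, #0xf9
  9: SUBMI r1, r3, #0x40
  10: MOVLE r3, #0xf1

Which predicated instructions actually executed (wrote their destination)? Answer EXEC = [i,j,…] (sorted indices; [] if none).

EXEC = [2,6,7,9,10]

[0] flags=1000 → (cmp)
[1] flags=1000 EQ?F → skip
[2] flags=1000 LT?T → r5=0xac
[3] flags=1000 PL?F → skip
[4] flags=0000 → (cmp)
[5] flags=0000 LT?F → skip
[6] flags=0000 LS?T → r2=0x15
[7] flags=0000 GT?T → r2=0x22
[8] flags=1000 → (cmp)
[9] flags=1000 MI?T → r1=0x86
[10] flags=1000 LE?T → r3=0xf1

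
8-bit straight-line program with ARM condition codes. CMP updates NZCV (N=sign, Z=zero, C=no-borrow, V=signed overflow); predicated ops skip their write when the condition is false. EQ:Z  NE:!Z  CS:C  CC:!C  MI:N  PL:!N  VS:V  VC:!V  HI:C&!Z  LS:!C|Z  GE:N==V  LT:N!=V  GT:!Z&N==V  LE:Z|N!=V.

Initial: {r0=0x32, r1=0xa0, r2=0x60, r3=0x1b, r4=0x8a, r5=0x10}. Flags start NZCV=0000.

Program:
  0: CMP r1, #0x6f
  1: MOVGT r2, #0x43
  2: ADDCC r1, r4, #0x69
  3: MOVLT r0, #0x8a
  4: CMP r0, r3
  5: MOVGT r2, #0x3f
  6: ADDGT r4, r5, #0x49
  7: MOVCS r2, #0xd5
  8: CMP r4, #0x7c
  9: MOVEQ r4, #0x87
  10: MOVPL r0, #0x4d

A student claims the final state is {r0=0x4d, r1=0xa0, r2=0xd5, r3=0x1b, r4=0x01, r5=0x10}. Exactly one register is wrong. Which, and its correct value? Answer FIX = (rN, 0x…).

[0] flags=0011 → (cmp)
[1] flags=0011 GT?F → skip
[2] flags=0011 CC?F → skip
[3] flags=0011 LT?T → r0=0x8a
[4] flags=0011 → (cmp)
[5] flags=0011 GT?F → skip
[6] flags=0011 GT?F → skip
[7] flags=0011 CS?T → r2=0xd5
[8] flags=0011 → (cmp)
[9] flags=0011 EQ?F → skip
[10] flags=0011 PL?T → r0=0x4d

FIX = (r4, 0x8a)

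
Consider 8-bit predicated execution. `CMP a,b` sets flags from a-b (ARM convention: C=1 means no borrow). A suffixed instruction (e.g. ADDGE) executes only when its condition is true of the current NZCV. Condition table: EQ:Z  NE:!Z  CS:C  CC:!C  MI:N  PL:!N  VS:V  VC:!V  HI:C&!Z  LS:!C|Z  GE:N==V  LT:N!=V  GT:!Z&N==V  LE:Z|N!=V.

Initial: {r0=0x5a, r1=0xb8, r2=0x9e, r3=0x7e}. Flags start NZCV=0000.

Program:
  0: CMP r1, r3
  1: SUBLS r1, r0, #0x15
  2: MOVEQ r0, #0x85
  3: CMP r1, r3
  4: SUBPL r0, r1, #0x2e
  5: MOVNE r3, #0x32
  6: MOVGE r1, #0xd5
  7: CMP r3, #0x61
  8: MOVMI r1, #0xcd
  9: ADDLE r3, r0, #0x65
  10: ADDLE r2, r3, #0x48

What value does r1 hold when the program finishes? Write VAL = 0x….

0: ✓ CMP  NZCV=0011
1: · SUBLS
2: · MOVEQ
3: ✓ CMP  NZCV=0011
4: ✓ SUBPL  r0←0x8a
5: ✓ MOVNE  r3←0x32
6: · MOVGE
7: ✓ CMP  NZCV=1000
8: ✓ MOVMI  r1←0xcd
9: ✓ ADDLE  r3←0xef
10: ✓ ADDLE  r2←0x37

VAL = 0xcd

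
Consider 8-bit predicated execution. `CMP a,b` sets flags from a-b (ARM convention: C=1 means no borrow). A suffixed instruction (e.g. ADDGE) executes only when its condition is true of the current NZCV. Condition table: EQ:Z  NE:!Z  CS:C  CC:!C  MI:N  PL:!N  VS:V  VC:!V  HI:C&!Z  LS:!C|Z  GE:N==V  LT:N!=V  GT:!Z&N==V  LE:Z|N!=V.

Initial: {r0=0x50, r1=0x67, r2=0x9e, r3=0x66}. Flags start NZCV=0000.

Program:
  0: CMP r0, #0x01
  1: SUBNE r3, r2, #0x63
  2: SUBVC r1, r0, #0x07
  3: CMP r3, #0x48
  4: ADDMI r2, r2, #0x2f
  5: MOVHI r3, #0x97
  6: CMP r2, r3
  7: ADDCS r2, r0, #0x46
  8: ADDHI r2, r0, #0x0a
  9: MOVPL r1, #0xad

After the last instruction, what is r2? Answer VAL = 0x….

VAL = 0x5a

[0] flags=0010 → (cmp)
[1] flags=0010 NE?T → r3=0x3b
[2] flags=0010 VC?T → r1=0x49
[3] flags=1000 → (cmp)
[4] flags=1000 MI?T → r2=0xcd
[5] flags=1000 HI?F → skip
[6] flags=1010 → (cmp)
[7] flags=1010 CS?T → r2=0x96
[8] flags=1010 HI?T → r2=0x5a
[9] flags=1010 PL?F → skip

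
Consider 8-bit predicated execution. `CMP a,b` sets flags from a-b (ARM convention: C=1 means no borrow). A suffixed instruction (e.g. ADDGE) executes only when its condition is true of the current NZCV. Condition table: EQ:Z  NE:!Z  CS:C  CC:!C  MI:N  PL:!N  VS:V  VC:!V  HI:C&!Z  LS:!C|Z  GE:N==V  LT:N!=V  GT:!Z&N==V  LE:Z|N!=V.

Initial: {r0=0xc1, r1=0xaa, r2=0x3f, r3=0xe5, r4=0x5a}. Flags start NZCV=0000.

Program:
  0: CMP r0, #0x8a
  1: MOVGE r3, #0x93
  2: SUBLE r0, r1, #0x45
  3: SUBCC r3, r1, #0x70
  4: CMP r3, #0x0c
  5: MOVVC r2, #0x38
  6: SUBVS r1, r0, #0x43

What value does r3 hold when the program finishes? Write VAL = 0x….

0: ✓ CMP  NZCV=0010
1: ✓ MOVGE  r3←0x93
2: · SUBLE
3: · SUBCC
4: ✓ CMP  NZCV=1010
5: ✓ MOVVC  r2←0x38
6: · SUBVS

VAL = 0x93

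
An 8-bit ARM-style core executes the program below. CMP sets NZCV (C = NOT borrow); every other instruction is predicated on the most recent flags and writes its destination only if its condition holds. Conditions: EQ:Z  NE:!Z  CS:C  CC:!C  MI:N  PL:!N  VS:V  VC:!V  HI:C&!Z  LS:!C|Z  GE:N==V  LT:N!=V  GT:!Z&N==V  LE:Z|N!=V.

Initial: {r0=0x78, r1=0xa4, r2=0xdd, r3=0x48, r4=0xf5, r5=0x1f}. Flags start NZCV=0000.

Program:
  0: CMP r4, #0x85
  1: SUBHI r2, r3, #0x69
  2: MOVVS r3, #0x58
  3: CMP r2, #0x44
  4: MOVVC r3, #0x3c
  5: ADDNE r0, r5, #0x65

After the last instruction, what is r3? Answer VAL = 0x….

0: ✓ CMP  NZCV=0010
1: ✓ SUBHI  r2←0xdf
2: · MOVVS
3: ✓ CMP  NZCV=1010
4: ✓ MOVVC  r3←0x3c
5: ✓ ADDNE  r0←0x84

VAL = 0x3c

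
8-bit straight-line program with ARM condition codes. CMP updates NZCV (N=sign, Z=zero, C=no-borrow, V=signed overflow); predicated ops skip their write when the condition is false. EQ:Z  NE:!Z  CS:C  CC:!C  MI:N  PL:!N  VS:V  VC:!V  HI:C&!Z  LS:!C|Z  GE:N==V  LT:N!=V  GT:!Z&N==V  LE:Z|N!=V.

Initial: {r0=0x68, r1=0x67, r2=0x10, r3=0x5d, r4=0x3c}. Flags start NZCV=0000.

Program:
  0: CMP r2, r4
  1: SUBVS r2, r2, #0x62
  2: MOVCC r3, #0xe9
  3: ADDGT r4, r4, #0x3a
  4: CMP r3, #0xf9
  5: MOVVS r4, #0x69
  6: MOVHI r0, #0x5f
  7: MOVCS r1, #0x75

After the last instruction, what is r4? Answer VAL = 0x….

VAL = 0x3c

0: ✓ CMP  NZCV=1000
1: · SUBVS
2: ✓ MOVCC  r3←0xe9
3: · ADDGT
4: ✓ CMP  NZCV=1000
5: · MOVVS
6: · MOVHI
7: · MOVCS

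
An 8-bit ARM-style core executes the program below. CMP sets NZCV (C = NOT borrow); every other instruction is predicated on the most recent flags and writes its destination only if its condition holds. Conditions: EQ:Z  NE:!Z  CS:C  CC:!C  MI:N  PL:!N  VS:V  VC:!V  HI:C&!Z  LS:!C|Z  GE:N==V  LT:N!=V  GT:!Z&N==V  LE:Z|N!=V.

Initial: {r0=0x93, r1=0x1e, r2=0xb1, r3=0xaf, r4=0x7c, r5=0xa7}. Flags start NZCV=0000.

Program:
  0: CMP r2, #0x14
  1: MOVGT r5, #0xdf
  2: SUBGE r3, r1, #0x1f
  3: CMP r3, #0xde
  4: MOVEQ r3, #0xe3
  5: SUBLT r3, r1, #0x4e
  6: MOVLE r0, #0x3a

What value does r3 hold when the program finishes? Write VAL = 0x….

VAL = 0xd0

[0] flags=1010 → (cmp)
[1] flags=1010 GT?F → skip
[2] flags=1010 GE?F → skip
[3] flags=1000 → (cmp)
[4] flags=1000 EQ?F → skip
[5] flags=1000 LT?T → r3=0xd0
[6] flags=1000 LE?T → r0=0x3a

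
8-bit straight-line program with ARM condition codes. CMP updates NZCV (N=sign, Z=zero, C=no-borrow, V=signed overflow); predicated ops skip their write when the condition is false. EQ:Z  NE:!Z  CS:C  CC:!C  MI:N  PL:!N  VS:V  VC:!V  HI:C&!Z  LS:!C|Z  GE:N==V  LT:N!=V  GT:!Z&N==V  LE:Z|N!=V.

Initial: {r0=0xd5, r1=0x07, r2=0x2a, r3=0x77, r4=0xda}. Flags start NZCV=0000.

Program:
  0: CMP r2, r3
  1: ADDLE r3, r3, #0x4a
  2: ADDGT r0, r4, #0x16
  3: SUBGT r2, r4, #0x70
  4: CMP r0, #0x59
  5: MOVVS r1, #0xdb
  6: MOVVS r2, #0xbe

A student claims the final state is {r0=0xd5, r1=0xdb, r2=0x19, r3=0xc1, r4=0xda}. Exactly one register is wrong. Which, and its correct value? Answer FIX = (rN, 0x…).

[0] flags=1000 → (cmp)
[1] flags=1000 LE?T → r3=0xc1
[2] flags=1000 GT?F → skip
[3] flags=1000 GT?F → skip
[4] flags=0011 → (cmp)
[5] flags=0011 VS?T → r1=0xdb
[6] flags=0011 VS?T → r2=0xbe

FIX = (r2, 0xbe)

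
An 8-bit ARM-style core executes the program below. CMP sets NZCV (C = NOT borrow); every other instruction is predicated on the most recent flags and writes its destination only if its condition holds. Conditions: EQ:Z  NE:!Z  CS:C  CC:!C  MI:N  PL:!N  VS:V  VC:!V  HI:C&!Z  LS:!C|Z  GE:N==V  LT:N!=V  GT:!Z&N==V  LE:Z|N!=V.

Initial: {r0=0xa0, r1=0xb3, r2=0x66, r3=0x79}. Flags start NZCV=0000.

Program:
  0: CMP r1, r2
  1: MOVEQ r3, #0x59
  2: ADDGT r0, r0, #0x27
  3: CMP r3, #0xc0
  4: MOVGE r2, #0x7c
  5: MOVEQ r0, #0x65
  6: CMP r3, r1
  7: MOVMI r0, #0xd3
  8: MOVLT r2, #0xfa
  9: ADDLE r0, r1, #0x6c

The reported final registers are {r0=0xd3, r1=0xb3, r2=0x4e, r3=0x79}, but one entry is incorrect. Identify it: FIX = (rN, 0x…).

FIX = (r2, 0x7c)

[0] flags=0011 → (cmp)
[1] flags=0011 EQ?F → skip
[2] flags=0011 GT?F → skip
[3] flags=1001 → (cmp)
[4] flags=1001 GE?T → r2=0x7c
[5] flags=1001 EQ?F → skip
[6] flags=1001 → (cmp)
[7] flags=1001 MI?T → r0=0xd3
[8] flags=1001 LT?F → skip
[9] flags=1001 LE?F → skip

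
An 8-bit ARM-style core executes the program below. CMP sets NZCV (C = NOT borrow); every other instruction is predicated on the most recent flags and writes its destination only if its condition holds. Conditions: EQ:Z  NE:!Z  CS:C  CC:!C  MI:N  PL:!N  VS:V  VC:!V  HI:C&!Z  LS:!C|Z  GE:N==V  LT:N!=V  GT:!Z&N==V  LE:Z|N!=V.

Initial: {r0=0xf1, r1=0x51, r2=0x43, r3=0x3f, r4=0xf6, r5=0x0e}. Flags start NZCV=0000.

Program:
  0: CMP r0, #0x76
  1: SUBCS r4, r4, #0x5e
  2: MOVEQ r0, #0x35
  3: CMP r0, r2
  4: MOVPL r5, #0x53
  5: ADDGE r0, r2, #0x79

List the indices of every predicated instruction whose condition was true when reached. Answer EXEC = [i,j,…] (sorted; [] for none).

[0] flags=0011 → (cmp)
[1] flags=0011 CS?T → r4=0x98
[2] flags=0011 EQ?F → skip
[3] flags=1010 → (cmp)
[4] flags=1010 PL?F → skip
[5] flags=1010 GE?F → skip

EXEC = [1]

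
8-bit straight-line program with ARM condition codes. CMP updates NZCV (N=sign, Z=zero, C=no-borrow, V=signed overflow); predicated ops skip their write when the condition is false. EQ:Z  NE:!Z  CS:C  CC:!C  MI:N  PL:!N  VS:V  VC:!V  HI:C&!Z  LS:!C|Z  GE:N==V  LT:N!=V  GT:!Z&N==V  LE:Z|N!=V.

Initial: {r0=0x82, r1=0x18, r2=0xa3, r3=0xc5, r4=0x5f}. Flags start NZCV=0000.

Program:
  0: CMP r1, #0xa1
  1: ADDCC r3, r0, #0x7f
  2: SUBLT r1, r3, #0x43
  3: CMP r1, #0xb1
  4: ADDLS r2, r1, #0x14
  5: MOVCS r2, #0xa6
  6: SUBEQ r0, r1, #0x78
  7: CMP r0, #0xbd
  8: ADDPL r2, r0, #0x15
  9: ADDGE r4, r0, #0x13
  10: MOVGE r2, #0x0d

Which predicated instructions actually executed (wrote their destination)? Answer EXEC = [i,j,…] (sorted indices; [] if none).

EXEC = [1,4]

0: ✓ CMP  NZCV=0000
1: ✓ ADDCC  r3←0x01
2: · SUBLT
3: ✓ CMP  NZCV=0000
4: ✓ ADDLS  r2←0x2c
5: · MOVCS
6: · SUBEQ
7: ✓ CMP  NZCV=1000
8: · ADDPL
9: · ADDGE
10: · MOVGE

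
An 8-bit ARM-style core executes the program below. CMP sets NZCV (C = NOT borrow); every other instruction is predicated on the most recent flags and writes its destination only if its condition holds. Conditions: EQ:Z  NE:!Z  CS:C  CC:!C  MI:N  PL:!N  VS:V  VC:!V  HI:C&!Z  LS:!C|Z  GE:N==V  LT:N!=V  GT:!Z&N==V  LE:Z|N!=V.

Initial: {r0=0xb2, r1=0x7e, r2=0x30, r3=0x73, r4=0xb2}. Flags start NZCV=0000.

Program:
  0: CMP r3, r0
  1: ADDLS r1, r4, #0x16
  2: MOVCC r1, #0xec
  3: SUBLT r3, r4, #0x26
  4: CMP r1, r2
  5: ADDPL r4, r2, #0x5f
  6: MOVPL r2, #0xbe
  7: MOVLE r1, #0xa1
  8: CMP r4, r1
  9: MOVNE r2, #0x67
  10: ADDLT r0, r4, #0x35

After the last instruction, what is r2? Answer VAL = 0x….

0: ✓ CMP  NZCV=1001
1: ✓ ADDLS  r1←0xc8
2: ✓ MOVCC  r1←0xec
3: · SUBLT
4: ✓ CMP  NZCV=1010
5: · ADDPL
6: · MOVPL
7: ✓ MOVLE  r1←0xa1
8: ✓ CMP  NZCV=0010
9: ✓ MOVNE  r2←0x67
10: · ADDLT

VAL = 0x67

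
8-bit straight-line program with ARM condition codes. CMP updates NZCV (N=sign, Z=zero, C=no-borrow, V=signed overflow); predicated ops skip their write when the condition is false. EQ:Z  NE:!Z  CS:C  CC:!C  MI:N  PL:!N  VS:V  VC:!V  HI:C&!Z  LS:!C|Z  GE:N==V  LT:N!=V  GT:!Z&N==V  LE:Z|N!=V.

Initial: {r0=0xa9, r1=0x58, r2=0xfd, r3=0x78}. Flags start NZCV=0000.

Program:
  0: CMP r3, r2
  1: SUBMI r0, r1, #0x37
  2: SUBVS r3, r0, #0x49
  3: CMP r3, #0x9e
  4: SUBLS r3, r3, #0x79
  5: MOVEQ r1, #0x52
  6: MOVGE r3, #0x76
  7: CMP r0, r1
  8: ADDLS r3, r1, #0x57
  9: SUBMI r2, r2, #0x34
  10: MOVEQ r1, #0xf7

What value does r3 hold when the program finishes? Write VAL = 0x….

[0] flags=0000 → (cmp)
[1] flags=0000 MI?F → skip
[2] flags=0000 VS?F → skip
[3] flags=1001 → (cmp)
[4] flags=1001 LS?T → r3=0xff
[5] flags=1001 EQ?F → skip
[6] flags=1001 GE?T → r3=0x76
[7] flags=0011 → (cmp)
[8] flags=0011 LS?F → skip
[9] flags=0011 MI?F → skip
[10] flags=0011 EQ?F → skip

VAL = 0x76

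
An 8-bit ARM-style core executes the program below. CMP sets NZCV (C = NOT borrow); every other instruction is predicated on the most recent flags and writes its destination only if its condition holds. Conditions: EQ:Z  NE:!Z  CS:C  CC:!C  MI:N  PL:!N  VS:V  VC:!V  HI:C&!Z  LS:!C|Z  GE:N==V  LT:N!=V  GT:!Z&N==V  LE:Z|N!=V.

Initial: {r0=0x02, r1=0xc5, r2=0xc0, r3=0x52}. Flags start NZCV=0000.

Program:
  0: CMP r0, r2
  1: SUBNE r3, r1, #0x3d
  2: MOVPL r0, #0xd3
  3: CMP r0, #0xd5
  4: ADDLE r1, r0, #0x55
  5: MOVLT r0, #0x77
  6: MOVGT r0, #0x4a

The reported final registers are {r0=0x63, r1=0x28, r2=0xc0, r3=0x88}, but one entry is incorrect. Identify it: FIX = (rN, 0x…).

FIX = (r0, 0x77)

0: ✓ CMP  NZCV=0000
1: ✓ SUBNE  r3←0x88
2: ✓ MOVPL  r0←0xd3
3: ✓ CMP  NZCV=1000
4: ✓ ADDLE  r1←0x28
5: ✓ MOVLT  r0←0x77
6: · MOVGT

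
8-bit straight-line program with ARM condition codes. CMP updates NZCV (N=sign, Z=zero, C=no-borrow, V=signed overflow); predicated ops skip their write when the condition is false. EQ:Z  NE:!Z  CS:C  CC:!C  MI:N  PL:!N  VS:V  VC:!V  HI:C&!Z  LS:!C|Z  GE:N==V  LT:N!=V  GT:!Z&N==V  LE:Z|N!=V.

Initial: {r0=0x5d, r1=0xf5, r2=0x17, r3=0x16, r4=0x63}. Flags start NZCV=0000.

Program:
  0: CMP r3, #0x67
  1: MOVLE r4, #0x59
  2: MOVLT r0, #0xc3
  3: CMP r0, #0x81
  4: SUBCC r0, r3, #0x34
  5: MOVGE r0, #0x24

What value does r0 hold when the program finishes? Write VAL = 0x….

0: ✓ CMP  NZCV=1000
1: ✓ MOVLE  r4←0x59
2: ✓ MOVLT  r0←0xc3
3: ✓ CMP  NZCV=0010
4: · SUBCC
5: ✓ MOVGE  r0←0x24

VAL = 0x24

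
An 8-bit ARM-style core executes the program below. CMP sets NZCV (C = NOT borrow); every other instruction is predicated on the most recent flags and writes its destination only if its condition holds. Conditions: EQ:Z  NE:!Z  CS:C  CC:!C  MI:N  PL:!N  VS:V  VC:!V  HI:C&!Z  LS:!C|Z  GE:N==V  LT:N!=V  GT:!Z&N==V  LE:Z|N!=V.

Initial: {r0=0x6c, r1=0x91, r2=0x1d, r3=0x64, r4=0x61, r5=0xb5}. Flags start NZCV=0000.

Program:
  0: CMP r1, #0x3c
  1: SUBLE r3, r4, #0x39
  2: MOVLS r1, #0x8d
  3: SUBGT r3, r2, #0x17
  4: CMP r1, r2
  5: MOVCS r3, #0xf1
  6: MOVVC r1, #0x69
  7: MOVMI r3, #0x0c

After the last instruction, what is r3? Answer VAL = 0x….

VAL = 0xf1

[0] flags=0011 → (cmp)
[1] flags=0011 LE?T → r3=0x28
[2] flags=0011 LS?F → skip
[3] flags=0011 GT?F → skip
[4] flags=0011 → (cmp)
[5] flags=0011 CS?T → r3=0xf1
[6] flags=0011 VC?F → skip
[7] flags=0011 MI?F → skip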